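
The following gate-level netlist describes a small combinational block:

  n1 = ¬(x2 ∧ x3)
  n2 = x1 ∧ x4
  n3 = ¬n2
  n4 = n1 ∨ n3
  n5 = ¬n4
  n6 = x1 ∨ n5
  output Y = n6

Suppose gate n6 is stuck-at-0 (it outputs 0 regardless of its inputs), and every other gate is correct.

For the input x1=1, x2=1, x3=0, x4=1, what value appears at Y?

0

Propagate with n6 forced: n1=1, n2=1, n3=0, n4=1, n5=0, n6=0 [stuck-at-0].
So Y = 0. (Without the fault it would be 1.)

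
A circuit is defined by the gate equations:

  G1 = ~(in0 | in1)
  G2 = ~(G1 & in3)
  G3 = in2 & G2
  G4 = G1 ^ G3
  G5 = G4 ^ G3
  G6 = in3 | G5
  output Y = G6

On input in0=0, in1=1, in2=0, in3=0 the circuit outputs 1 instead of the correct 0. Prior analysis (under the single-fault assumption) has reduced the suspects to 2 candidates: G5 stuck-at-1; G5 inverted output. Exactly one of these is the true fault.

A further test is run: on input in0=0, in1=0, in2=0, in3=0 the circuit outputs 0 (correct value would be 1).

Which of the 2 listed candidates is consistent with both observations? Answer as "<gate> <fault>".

G5 inverted output

Evaluate each candidate on input in0=0, in1=0, in2=0, in3=0:
  G5 stuck-at-1: G1=1, G2=1, G3=0, G4=1, G5=1 [stuck-at-1], G6=1 → 1 — eliminated
  G5 inverted output: G1=1, G2=1, G3=0, G4=1, G5=0 [inverted output], G6=0 → 0 — matches
Only G5 inverted output reproduces the observed 0.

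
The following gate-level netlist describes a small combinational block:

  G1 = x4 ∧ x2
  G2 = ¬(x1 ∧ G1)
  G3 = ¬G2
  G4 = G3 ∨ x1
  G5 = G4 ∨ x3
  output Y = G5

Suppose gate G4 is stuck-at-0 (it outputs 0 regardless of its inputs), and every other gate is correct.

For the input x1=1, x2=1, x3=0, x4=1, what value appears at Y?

Propagate with G4 forced: G1=1, G2=0, G3=1, G4=0 [stuck-at-0], G5=0.
So Y = 0. (Without the fault it would be 1.)

0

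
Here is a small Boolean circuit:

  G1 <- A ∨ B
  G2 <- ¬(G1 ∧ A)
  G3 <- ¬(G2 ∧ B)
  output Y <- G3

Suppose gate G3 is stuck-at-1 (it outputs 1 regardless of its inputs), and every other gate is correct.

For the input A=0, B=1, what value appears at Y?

Propagate with G3 forced: G1=1, G2=1, G3=1 [stuck-at-1].
So Y = 1. (Without the fault it would be 0.)

1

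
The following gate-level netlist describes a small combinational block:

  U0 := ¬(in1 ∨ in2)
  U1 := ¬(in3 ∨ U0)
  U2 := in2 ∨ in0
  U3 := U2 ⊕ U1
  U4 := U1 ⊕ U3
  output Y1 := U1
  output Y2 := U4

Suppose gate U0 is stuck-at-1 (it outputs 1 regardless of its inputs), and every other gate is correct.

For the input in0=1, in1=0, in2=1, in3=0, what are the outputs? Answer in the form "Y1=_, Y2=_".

Propagate with U0 forced: U0=1 [stuck-at-1], U1=0, U2=1, U3=1, U4=1.
So the outputs are Y1=0, Y2=1. (Without the fault they would be Y1=1, Y2=1.)

Y1=0, Y2=1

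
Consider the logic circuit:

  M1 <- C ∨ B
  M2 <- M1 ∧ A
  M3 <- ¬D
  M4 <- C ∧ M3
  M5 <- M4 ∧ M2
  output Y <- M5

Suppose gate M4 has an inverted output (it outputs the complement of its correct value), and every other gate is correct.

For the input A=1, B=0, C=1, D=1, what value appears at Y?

Propagate with M4 forced: M1=1, M2=1, M3=0, M4=1 [inverted output], M5=1.
So Y = 1. (Without the fault it would be 0.)

1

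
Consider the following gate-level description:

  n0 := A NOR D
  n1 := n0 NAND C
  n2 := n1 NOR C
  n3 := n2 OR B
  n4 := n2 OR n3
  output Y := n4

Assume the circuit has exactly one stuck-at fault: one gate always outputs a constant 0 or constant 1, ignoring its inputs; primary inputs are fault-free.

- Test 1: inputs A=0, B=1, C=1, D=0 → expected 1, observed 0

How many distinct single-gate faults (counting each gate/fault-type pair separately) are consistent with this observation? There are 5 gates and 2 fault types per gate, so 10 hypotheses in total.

Fault-free: n0=1, n1=0, n2=0, n3=1, n4=1 → 1. Observed 0.
  n0 stuck-at-0: output 1 ✗
  n0 stuck-at-1: output 1 ✗
  n1 stuck-at-0: output 1 ✗
  n1 stuck-at-1: output 1 ✗
  n2 stuck-at-0: output 1 ✗
  n2 stuck-at-1: output 1 ✗
  n3 stuck-at-0: output 0 ✓
  n3 stuck-at-1: output 1 ✗
  n4 stuck-at-0: output 0 ✓
  n4 stuck-at-1: output 1 ✗
Consistent faults: {n3 stuck-at-0, n4 stuck-at-0} — 2 in all.

2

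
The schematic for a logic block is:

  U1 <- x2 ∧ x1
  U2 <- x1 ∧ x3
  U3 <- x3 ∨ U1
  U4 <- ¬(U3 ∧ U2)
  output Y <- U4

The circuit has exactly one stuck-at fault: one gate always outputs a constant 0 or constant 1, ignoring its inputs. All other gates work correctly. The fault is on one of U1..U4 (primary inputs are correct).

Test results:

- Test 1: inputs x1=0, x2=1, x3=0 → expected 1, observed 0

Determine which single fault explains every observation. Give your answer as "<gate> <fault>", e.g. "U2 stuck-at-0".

U4 stuck-at-0

Fault-free values for test 1 (x1=0, x2=1, x3=0): U1=0, U2=0, U3=0, U4=1, giving Y=1. Observed 0.
Test 1: faults giving observed 0 are {U4 stuck-at-0}.
Only U4 stuck-at-0 is consistent with every test.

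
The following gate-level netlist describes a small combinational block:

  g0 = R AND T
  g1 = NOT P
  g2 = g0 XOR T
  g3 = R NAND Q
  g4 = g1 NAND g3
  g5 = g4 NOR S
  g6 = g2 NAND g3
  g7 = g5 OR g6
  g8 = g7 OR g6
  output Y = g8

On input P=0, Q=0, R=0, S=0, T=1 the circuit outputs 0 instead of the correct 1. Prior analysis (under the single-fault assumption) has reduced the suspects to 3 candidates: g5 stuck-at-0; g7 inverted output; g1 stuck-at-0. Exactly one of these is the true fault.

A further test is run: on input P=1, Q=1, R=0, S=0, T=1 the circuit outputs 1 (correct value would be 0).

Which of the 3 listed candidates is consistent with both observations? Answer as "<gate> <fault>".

g7 inverted output

Evaluate each candidate on input P=1, Q=1, R=0, S=0, T=1:
  g5 stuck-at-0: g0=0, g1=0, g2=1, g3=1, g4=1, g5=0 [stuck-at-0], g6=0, g7=0, g8=0 → 0 — eliminated
  g7 inverted output: g0=0, g1=0, g2=1, g3=1, g4=1, g5=0, g6=0, g7=1 [inverted output], g8=1 → 1 — matches
  g1 stuck-at-0: g0=0, g1=0 [stuck-at-0], g2=1, g3=1, g4=1, g5=0, g6=0, g7=0, g8=0 → 0 — eliminated
Only g7 inverted output reproduces the observed 1.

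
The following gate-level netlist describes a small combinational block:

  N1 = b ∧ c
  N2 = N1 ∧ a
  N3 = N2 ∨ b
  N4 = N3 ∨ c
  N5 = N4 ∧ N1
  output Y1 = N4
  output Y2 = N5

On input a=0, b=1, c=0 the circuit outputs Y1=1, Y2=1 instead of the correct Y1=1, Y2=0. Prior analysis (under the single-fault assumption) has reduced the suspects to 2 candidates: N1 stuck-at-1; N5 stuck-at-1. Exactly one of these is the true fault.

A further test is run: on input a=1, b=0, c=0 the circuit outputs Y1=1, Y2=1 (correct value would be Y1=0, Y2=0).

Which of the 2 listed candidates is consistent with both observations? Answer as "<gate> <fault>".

N1 stuck-at-1

Evaluate each candidate on input a=1, b=0, c=0:
  N1 stuck-at-1: N1=1 [stuck-at-1], N2=1, N3=1, N4=1, N5=1 → Y1=1, Y2=1 — matches
  N5 stuck-at-1: N1=0, N2=0, N3=0, N4=0, N5=1 [stuck-at-1] → Y1=0, Y2=1 — eliminated
Only N1 stuck-at-1 reproduces the observed Y1=1, Y2=1.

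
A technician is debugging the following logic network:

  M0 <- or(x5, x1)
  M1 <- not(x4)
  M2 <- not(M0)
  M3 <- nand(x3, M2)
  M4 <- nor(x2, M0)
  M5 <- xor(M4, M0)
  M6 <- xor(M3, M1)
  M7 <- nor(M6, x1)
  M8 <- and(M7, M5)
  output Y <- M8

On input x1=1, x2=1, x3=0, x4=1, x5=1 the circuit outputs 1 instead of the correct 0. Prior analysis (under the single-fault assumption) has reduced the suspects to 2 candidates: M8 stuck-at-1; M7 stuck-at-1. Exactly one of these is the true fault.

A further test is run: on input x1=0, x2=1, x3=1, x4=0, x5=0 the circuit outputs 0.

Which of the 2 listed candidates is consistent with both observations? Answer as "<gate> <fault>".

Evaluate each candidate on input x1=0, x2=1, x3=1, x4=0, x5=0:
  M8 stuck-at-1: M0=0, M1=1, M2=1, M3=0, M4=0, M5=0, M6=1, M7=0, M8=1 [stuck-at-1] → 1 — eliminated
  M7 stuck-at-1: M0=0, M1=1, M2=1, M3=0, M4=0, M5=0, M6=1, M7=1 [stuck-at-1], M8=0 → 0 — matches
Only M7 stuck-at-1 reproduces the observed 0.

M7 stuck-at-1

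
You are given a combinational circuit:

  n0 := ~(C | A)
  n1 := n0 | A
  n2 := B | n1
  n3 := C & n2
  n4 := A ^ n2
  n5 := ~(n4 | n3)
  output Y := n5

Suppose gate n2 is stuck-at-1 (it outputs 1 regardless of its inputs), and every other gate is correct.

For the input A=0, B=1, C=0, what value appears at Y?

Propagate with n2 forced: n0=1, n1=1, n2=1 [stuck-at-1], n3=0, n4=1, n5=0.
So Y = 0. (Same as the fault-free value — the fault is masked on this input.)

0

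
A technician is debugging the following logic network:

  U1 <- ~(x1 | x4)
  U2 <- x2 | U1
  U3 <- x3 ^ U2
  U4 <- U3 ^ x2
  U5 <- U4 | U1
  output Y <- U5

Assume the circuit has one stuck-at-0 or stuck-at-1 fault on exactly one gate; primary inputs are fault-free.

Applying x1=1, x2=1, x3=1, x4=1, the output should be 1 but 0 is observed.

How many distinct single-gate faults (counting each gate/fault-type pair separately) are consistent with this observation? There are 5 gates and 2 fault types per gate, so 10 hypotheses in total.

4

Fault-free: U1=0, U2=1, U3=0, U4=1, U5=1 → 1. Observed 0.
  U1 stuck-at-0: output 1 ✗
  U1 stuck-at-1: output 1 ✗
  U2 stuck-at-0: output 0 ✓
  U2 stuck-at-1: output 1 ✗
  U3 stuck-at-0: output 1 ✗
  U3 stuck-at-1: output 0 ✓
  U4 stuck-at-0: output 0 ✓
  U4 stuck-at-1: output 1 ✗
  U5 stuck-at-0: output 0 ✓
  U5 stuck-at-1: output 1 ✗
Consistent faults: {U2 stuck-at-0, U3 stuck-at-1, U4 stuck-at-0, U5 stuck-at-0} — 4 in all.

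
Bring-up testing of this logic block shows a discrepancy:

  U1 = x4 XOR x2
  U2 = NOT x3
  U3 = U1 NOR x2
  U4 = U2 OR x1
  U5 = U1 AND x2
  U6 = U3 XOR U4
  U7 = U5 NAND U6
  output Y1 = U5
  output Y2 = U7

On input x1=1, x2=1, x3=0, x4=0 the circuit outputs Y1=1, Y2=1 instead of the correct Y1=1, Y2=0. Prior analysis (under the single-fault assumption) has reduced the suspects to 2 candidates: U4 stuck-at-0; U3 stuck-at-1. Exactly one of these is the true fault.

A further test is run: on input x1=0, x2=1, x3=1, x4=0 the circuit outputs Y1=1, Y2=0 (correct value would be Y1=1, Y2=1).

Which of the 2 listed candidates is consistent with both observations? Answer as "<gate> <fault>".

Evaluate each candidate on input x1=0, x2=1, x3=1, x4=0:
  U4 stuck-at-0: U1=1, U2=0, U3=0, U4=0 [stuck-at-0], U5=1, U6=0, U7=1 → Y1=1, Y2=1 — eliminated
  U3 stuck-at-1: U1=1, U2=0, U3=1 [stuck-at-1], U4=0, U5=1, U6=1, U7=0 → Y1=1, Y2=0 — matches
Only U3 stuck-at-1 reproduces the observed Y1=1, Y2=0.

U3 stuck-at-1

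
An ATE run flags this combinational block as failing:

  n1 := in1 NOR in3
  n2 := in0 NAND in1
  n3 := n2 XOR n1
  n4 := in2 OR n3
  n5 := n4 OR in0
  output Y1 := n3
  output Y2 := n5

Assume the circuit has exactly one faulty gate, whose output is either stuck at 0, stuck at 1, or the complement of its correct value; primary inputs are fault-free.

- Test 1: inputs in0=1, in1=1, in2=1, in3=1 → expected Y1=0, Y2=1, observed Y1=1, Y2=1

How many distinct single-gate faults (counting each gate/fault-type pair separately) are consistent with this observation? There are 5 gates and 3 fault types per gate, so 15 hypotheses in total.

Fault-free: n1=0, n2=0, n3=0, n4=1, n5=1 → Y1=0, Y2=1. Observed Y1=1, Y2=1.
  n1: stuck-at-1, inverted output ✓; others ✗
  n2: stuck-at-1, inverted output ✓; others ✗
  n3: stuck-at-1, inverted output ✓; others ✗
  n4: none of the 3 fault types match ✗
  n5: none of the 3 fault types match ✗
Consistent faults: {n1 stuck-at-1, n1 inverted output, n2 stuck-at-1, n2 inverted output, n3 stuck-at-1, n3 inverted output} — 6 in all.

6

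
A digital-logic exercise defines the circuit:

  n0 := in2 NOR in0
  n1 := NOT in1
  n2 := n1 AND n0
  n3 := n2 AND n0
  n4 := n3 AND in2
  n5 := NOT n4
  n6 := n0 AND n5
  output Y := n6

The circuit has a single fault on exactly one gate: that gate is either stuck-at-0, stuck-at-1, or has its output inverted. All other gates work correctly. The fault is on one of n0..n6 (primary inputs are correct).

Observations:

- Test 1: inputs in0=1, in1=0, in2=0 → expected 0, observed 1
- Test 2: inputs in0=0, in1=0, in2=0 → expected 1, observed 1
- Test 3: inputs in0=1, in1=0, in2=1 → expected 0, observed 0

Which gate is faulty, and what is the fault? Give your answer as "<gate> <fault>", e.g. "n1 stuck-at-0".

Fault-free values for test 1 (in0=1, in1=0, in2=0): n0=0, n1=1, n2=0, n3=0, n4=0, n5=1, n6=0, giving Y=0. Observed 1.
Test 1: faults giving observed 1 are {n0 stuck-at-1, n0 inverted output, n6 stuck-at-1, n6 inverted output}.
Test 2 (in0=0, in1=0, in2=0): fault-free n0=1, n1=1, n2=1, n3=1, n4=0, n5=1, n6=1 → 1; observed 1. Eliminates n0 inverted output, n6 inverted output.
Test 3 (in0=1, in1=0, in2=1): fault-free n0=0, n1=1, n2=0, n3=0, n4=0, n5=1, n6=0 → 0; observed 0. Eliminates n6 stuck-at-1.
Only n0 stuck-at-1 is consistent with every test.

n0 stuck-at-1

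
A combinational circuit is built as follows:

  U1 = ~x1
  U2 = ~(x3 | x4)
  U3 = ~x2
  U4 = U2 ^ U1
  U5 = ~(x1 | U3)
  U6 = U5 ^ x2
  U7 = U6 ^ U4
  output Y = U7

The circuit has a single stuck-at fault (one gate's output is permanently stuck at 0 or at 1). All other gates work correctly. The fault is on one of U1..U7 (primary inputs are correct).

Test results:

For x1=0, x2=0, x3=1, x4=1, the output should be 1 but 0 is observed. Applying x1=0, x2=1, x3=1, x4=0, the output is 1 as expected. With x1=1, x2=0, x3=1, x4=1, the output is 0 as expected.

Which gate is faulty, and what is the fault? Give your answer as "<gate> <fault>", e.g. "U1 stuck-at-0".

U3 stuck-at-0

Fault-free values for test 1 (x1=0, x2=0, x3=1, x4=1): U1=1, U2=0, U3=1, U4=1, U5=0, U6=0, U7=1, giving Y=1. Observed 0.
Test 1: faults giving observed 0 are {U1 stuck-at-0, U2 stuck-at-1, U3 stuck-at-0, U4 stuck-at-0, U5 stuck-at-1, U6 stuck-at-1, U7 stuck-at-0}.
Test 2 (x1=0, x2=1, x3=1, x4=0): fault-free U1=1, U2=0, U3=0, U4=1, U5=1, U6=0, U7=1 → 1; observed 1. Eliminates U1 stuck-at-0, U2 stuck-at-1, U4 stuck-at-0, U6 stuck-at-1, U7 stuck-at-0.
Test 3 (x1=1, x2=0, x3=1, x4=1): fault-free U1=0, U2=0, U3=1, U4=0, U5=0, U6=0, U7=0 → 0; observed 0. Eliminates U5 stuck-at-1.
Only U3 stuck-at-0 is consistent with every test.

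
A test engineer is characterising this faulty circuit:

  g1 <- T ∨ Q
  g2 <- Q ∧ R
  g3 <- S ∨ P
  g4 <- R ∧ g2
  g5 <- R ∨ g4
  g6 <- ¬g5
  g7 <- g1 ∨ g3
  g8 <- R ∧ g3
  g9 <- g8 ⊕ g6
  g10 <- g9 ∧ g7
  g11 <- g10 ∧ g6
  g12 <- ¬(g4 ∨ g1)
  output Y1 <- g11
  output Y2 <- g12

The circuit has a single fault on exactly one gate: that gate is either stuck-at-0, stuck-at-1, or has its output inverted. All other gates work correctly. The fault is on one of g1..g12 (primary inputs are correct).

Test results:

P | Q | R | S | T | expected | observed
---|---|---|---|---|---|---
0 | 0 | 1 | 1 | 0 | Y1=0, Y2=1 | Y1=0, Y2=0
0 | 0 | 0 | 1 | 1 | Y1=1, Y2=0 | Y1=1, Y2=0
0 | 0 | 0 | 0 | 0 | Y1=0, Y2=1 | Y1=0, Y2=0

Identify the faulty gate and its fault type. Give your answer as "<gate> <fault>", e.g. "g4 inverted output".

g12 stuck-at-0

Fault-free values for test 1 (P=0, Q=0, R=1, S=1, T=0): g1=0, g2=0, g3=1, g4=0, g5=1, g6=0, g7=1, g8=1, g9=1, g10=1, g11=0, g12=1, giving Y1=0, Y2=1. Observed Y1=0, Y2=0.
Test 1: faults giving observed Y1=0, Y2=0 are {g1 stuck-at-1, g1 inverted output, g2 stuck-at-1, g2 inverted output, g4 stuck-at-1, g4 inverted output, g12 stuck-at-0, g12 inverted output}.
Test 2 (P=0, Q=0, R=0, S=1, T=1): fault-free g1=1, g2=0, g3=1, g4=0, g5=0, g6=1, g7=1, g8=0, g9=1, g10=1, g11=1, g12=0 → Y1=1, Y2=0; observed Y1=1, Y2=0. Eliminates g1 inverted output, g4 stuck-at-1, g4 inverted output, g12 inverted output.
Test 3 (P=0, Q=0, R=0, S=0, T=0): fault-free g1=0, g2=0, g3=0, g4=0, g5=0, g6=1, g7=0, g8=0, g9=1, g10=0, g11=0, g12=1 → Y1=0, Y2=1; observed Y1=0, Y2=0. Eliminates g1 stuck-at-1, g2 stuck-at-1, g2 inverted output.
Only g12 stuck-at-0 is consistent with every test.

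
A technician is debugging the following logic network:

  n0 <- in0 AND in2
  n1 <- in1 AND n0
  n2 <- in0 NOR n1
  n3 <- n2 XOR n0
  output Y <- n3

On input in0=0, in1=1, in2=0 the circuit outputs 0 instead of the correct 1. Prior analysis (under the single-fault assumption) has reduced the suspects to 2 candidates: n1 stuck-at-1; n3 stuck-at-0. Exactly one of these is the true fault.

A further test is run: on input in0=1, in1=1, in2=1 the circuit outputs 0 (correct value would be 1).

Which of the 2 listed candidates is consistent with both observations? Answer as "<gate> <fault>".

n3 stuck-at-0

Evaluate each candidate on input in0=1, in1=1, in2=1:
  n1 stuck-at-1: n0=1, n1=1 [stuck-at-1], n2=0, n3=1 → 1 — eliminated
  n3 stuck-at-0: n0=1, n1=1, n2=0, n3=0 [stuck-at-0] → 0 — matches
Only n3 stuck-at-0 reproduces the observed 0.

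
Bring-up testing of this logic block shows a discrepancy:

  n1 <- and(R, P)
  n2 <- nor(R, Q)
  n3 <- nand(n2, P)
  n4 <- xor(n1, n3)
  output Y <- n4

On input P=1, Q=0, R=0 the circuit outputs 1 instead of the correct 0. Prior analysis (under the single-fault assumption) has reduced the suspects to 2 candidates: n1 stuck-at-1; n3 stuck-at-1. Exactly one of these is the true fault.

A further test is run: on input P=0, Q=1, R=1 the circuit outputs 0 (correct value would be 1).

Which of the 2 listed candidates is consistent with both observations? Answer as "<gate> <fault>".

Evaluate each candidate on input P=0, Q=1, R=1:
  n1 stuck-at-1: n1=1 [stuck-at-1], n2=0, n3=1, n4=0 → 0 — matches
  n3 stuck-at-1: n1=0, n2=0, n3=1 [stuck-at-1], n4=1 → 1 — eliminated
Only n1 stuck-at-1 reproduces the observed 0.

n1 stuck-at-1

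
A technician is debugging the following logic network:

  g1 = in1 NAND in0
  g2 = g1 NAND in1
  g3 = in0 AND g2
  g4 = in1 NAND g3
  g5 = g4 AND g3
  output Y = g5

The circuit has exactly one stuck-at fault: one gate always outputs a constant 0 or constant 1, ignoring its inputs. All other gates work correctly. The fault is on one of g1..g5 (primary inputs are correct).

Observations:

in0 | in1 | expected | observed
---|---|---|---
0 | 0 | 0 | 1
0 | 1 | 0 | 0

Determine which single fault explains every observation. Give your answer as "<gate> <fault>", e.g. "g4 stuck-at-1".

Fault-free values for test 1 (in0=0, in1=0): g1=1, g2=1, g3=0, g4=1, g5=0, giving Y=0. Observed 1.
Test 1: faults giving observed 1 are {g3 stuck-at-1, g5 stuck-at-1}.
Test 2 (in0=0, in1=1): fault-free g1=1, g2=0, g3=0, g4=1, g5=0 → 0; observed 0. Eliminates g5 stuck-at-1.
Only g3 stuck-at-1 is consistent with every test.

g3 stuck-at-1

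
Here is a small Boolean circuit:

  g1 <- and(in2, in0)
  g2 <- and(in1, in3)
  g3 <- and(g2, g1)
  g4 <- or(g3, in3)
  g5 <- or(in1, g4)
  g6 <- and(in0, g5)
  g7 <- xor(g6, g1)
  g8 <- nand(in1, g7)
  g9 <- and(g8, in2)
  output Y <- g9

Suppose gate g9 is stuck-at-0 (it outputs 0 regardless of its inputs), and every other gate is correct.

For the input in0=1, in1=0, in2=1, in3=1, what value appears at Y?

Propagate with g9 forced: g1=1, g2=0, g3=0, g4=1, g5=1, g6=1, g7=0, g8=1, g9=0 [stuck-at-0].
So Y = 0. (Without the fault it would be 1.)

0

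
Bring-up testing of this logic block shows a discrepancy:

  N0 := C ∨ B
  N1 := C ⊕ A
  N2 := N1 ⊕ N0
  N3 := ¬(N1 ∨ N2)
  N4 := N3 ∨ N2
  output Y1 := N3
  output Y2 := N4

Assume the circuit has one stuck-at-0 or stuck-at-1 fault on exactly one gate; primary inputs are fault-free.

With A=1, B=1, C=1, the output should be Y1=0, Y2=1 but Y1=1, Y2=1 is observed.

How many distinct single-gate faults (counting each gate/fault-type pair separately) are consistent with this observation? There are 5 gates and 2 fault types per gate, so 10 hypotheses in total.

Fault-free: N0=1, N1=0, N2=1, N3=0, N4=1 → Y1=0, Y2=1. Observed Y1=1, Y2=1.
  N0 stuck-at-0: output Y1=1, Y2=1 ✓
  N0 stuck-at-1: output Y1=0, Y2=1 ✗
  N1 stuck-at-0: output Y1=0, Y2=1 ✗
  N1 stuck-at-1: output Y1=0, Y2=0 ✗
  N2 stuck-at-0: output Y1=1, Y2=1 ✓
  N2 stuck-at-1: output Y1=0, Y2=1 ✗
  N3 stuck-at-0: output Y1=0, Y2=1 ✗
  N3 stuck-at-1: output Y1=1, Y2=1 ✓
  N4 stuck-at-0: output Y1=0, Y2=0 ✗
  N4 stuck-at-1: output Y1=0, Y2=1 ✗
Consistent faults: {N0 stuck-at-0, N2 stuck-at-0, N3 stuck-at-1} — 3 in all.

3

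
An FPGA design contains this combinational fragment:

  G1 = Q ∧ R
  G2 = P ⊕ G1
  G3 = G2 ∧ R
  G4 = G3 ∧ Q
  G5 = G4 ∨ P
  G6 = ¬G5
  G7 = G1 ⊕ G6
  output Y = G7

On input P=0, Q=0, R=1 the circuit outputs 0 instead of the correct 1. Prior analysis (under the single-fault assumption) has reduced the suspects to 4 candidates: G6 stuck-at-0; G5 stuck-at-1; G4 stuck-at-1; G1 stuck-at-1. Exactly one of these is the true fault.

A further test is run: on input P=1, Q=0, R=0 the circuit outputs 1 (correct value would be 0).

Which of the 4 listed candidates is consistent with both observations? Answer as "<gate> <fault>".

Evaluate each candidate on input P=1, Q=0, R=0:
  G6 stuck-at-0: G1=0, G2=1, G3=0, G4=0, G5=1, G6=0 [stuck-at-0], G7=0 → 0 — eliminated
  G5 stuck-at-1: G1=0, G2=1, G3=0, G4=0, G5=1 [stuck-at-1], G6=0, G7=0 → 0 — eliminated
  G4 stuck-at-1: G1=0, G2=1, G3=0, G4=1 [stuck-at-1], G5=1, G6=0, G7=0 → 0 — eliminated
  G1 stuck-at-1: G1=1 [stuck-at-1], G2=0, G3=0, G4=0, G5=1, G6=0, G7=1 → 1 — matches
Only G1 stuck-at-1 reproduces the observed 1.

G1 stuck-at-1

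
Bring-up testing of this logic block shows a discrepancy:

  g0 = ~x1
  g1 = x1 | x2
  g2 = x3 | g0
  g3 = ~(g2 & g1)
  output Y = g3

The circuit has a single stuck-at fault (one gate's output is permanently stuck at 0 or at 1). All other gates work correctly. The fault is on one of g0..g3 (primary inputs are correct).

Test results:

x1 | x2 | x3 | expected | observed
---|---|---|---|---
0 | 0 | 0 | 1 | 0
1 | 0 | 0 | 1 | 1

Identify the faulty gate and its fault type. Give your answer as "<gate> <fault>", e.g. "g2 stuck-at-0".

g1 stuck-at-1

Fault-free values for test 1 (x1=0, x2=0, x3=0): g0=1, g1=0, g2=1, g3=1, giving Y=1. Observed 0.
Test 1: faults giving observed 0 are {g1 stuck-at-1, g3 stuck-at-0}.
Test 2 (x1=1, x2=0, x3=0): fault-free g0=0, g1=1, g2=0, g3=1 → 1; observed 1. Eliminates g3 stuck-at-0.
Only g1 stuck-at-1 is consistent with every test.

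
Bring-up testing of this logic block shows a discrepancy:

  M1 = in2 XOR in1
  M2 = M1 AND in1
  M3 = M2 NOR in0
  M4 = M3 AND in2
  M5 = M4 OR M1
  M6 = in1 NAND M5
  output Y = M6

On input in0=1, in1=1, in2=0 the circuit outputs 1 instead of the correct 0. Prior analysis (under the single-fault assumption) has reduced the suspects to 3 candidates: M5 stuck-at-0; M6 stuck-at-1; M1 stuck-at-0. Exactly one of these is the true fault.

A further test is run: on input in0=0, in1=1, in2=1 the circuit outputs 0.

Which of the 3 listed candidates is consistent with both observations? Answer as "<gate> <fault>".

M1 stuck-at-0

Evaluate each candidate on input in0=0, in1=1, in2=1:
  M5 stuck-at-0: M1=0, M2=0, M3=1, M4=1, M5=0 [stuck-at-0], M6=1 → 1 — eliminated
  M6 stuck-at-1: M1=0, M2=0, M3=1, M4=1, M5=1, M6=1 [stuck-at-1] → 1 — eliminated
  M1 stuck-at-0: M1=0 [stuck-at-0], M2=0, M3=1, M4=1, M5=1, M6=0 → 0 — matches
Only M1 stuck-at-0 reproduces the observed 0.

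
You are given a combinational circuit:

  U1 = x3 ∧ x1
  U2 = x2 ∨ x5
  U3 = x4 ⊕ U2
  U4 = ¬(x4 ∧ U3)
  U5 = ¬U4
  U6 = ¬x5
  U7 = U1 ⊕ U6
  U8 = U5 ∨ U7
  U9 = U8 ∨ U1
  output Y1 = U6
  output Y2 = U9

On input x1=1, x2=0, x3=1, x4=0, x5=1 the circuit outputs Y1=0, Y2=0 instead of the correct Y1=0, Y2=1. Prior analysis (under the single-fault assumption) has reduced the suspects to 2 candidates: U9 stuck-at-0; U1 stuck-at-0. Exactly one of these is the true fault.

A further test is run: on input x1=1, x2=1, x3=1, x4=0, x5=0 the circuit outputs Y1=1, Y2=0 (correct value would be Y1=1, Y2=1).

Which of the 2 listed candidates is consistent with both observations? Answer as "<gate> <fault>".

U9 stuck-at-0

Evaluate each candidate on input x1=1, x2=1, x3=1, x4=0, x5=0:
  U9 stuck-at-0: U1=1, U2=1, U3=1, U4=1, U5=0, U6=1, U7=0, U8=0, U9=0 [stuck-at-0] → Y1=1, Y2=0 — matches
  U1 stuck-at-0: U1=0 [stuck-at-0], U2=1, U3=1, U4=1, U5=0, U6=1, U7=1, U8=1, U9=1 → Y1=1, Y2=1 — eliminated
Only U9 stuck-at-0 reproduces the observed Y1=1, Y2=0.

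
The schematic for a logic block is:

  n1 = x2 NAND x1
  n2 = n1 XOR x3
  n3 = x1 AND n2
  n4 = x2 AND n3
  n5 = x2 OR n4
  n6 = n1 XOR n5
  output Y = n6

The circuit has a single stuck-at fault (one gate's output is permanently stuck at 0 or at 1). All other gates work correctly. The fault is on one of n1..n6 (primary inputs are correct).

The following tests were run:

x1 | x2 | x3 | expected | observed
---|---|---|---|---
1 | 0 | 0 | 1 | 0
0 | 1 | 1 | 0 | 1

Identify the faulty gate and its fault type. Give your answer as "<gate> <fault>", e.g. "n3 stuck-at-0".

n1 stuck-at-0

Fault-free values for test 1 (x1=1, x2=0, x3=0): n1=1, n2=1, n3=1, n4=0, n5=0, n6=1, giving Y=1. Observed 0.
Test 1: faults giving observed 0 are {n1 stuck-at-0, n4 stuck-at-1, n5 stuck-at-1, n6 stuck-at-0}.
Test 2 (x1=0, x2=1, x3=1): fault-free n1=1, n2=0, n3=0, n4=0, n5=1, n6=0 → 0; observed 1. Eliminates n4 stuck-at-1, n5 stuck-at-1, n6 stuck-at-0.
Only n1 stuck-at-0 is consistent with every test.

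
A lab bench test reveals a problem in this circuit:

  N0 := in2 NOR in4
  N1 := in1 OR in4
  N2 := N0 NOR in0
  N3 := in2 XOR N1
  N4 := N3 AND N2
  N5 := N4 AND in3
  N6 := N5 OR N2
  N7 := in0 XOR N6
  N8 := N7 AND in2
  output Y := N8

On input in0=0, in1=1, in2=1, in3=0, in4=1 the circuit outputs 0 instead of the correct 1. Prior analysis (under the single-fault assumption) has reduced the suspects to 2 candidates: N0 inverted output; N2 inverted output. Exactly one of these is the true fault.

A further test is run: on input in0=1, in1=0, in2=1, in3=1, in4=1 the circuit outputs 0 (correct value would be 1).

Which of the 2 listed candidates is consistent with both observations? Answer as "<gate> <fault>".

N2 inverted output

Evaluate each candidate on input in0=1, in1=0, in2=1, in3=1, in4=1:
  N0 inverted output: N0=1 [inverted output], N1=1, N2=0, N3=0, N4=0, N5=0, N6=0, N7=1, N8=1 → 1 — eliminated
  N2 inverted output: N0=0, N1=1, N2=1 [inverted output], N3=0, N4=0, N5=0, N6=1, N7=0, N8=0 → 0 — matches
Only N2 inverted output reproduces the observed 0.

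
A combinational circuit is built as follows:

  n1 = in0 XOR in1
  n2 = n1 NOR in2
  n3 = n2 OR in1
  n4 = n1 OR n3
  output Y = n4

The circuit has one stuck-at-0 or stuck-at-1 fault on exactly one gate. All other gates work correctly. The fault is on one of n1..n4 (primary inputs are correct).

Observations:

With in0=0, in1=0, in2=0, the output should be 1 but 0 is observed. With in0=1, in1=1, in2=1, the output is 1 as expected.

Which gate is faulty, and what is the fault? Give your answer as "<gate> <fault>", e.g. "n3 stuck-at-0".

n2 stuck-at-0

Fault-free values for test 1 (in0=0, in1=0, in2=0): n1=0, n2=1, n3=1, n4=1, giving Y=1. Observed 0.
Test 1: faults giving observed 0 are {n2 stuck-at-0, n3 stuck-at-0, n4 stuck-at-0}.
Test 2 (in0=1, in1=1, in2=1): fault-free n1=0, n2=0, n3=1, n4=1 → 1; observed 1. Eliminates n3 stuck-at-0, n4 stuck-at-0.
Only n2 stuck-at-0 is consistent with every test.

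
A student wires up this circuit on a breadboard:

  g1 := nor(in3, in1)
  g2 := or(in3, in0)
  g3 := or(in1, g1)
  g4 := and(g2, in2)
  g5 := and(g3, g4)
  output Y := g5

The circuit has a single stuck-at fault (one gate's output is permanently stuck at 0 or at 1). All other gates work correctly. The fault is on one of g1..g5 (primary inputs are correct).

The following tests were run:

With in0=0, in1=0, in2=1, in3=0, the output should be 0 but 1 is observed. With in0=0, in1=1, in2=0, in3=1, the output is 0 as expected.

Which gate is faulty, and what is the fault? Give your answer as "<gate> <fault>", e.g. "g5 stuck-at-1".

g2 stuck-at-1

Fault-free values for test 1 (in0=0, in1=0, in2=1, in3=0): g1=1, g2=0, g3=1, g4=0, g5=0, giving Y=0. Observed 1.
Test 1: faults giving observed 1 are {g2 stuck-at-1, g4 stuck-at-1, g5 stuck-at-1}.
Test 2 (in0=0, in1=1, in2=0, in3=1): fault-free g1=0, g2=1, g3=1, g4=0, g5=0 → 0; observed 0. Eliminates g4 stuck-at-1, g5 stuck-at-1.
Only g2 stuck-at-1 is consistent with every test.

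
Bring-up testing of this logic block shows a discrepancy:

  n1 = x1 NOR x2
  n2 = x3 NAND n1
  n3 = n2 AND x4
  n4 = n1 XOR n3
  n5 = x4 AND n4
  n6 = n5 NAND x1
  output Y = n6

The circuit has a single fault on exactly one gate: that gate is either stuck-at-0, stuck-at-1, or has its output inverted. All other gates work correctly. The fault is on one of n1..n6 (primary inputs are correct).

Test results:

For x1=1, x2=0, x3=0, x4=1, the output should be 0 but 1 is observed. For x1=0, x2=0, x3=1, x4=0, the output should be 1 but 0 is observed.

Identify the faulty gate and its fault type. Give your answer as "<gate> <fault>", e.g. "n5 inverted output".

Fault-free values for test 1 (x1=1, x2=0, x3=0, x4=1): n1=0, n2=1, n3=1, n4=1, n5=1, n6=0, giving Y=0. Observed 1.
Test 1: faults giving observed 1 are {n1 stuck-at-1, n1 inverted output, n2 stuck-at-0, n2 inverted output, n3 stuck-at-0, n3 inverted output, n4 stuck-at-0, n4 inverted output, n5 stuck-at-0, n5 inverted output, n6 stuck-at-1, n6 inverted output}.
Test 2 (x1=0, x2=0, x3=1, x4=0): fault-free n1=1, n2=0, n3=0, n4=1, n5=0, n6=1 → 1; observed 0. Eliminates n1 stuck-at-1, n1 inverted output, n2 stuck-at-0, n2 inverted output, n3 stuck-at-0, n3 inverted output, n4 stuck-at-0, n4 inverted output, n5 stuck-at-0, n5 inverted output, n6 stuck-at-1.
Only n6 inverted output is consistent with every test.

n6 inverted output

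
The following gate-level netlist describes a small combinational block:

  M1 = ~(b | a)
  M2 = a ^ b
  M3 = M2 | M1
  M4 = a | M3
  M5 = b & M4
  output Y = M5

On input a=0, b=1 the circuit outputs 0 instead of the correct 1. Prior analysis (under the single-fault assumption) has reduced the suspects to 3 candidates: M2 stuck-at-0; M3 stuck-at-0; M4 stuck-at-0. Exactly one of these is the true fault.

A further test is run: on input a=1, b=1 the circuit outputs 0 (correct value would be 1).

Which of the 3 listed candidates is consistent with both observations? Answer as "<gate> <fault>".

M4 stuck-at-0

Evaluate each candidate on input a=1, b=1:
  M2 stuck-at-0: M1=0, M2=0 [stuck-at-0], M3=0, M4=1, M5=1 → 1 — eliminated
  M3 stuck-at-0: M1=0, M2=0, M3=0 [stuck-at-0], M4=1, M5=1 → 1 — eliminated
  M4 stuck-at-0: M1=0, M2=0, M3=0, M4=0 [stuck-at-0], M5=0 → 0 — matches
Only M4 stuck-at-0 reproduces the observed 0.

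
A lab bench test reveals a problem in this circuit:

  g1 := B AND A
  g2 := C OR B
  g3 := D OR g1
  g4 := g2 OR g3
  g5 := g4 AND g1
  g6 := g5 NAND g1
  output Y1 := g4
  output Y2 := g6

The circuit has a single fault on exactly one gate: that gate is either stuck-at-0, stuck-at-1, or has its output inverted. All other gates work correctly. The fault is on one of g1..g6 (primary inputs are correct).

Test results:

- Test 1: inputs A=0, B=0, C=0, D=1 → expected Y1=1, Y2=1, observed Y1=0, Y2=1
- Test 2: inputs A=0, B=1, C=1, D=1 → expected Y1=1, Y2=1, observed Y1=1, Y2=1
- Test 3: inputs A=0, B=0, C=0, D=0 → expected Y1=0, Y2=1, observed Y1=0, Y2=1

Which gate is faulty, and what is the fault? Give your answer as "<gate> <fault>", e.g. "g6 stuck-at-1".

g3 stuck-at-0

Fault-free values for test 1 (A=0, B=0, C=0, D=1): g1=0, g2=0, g3=1, g4=1, g5=0, g6=1, giving Y1=1, Y2=1. Observed Y1=0, Y2=1.
Test 1: faults giving observed Y1=0, Y2=1 are {g3 stuck-at-0, g3 inverted output, g4 stuck-at-0, g4 inverted output}.
Test 2 (A=0, B=1, C=1, D=1): fault-free g1=0, g2=1, g3=1, g4=1, g5=0, g6=1 → Y1=1, Y2=1; observed Y1=1, Y2=1. Eliminates g4 stuck-at-0, g4 inverted output.
Test 3 (A=0, B=0, C=0, D=0): fault-free g1=0, g2=0, g3=0, g4=0, g5=0, g6=1 → Y1=0, Y2=1; observed Y1=0, Y2=1. Eliminates g3 inverted output.
Only g3 stuck-at-0 is consistent with every test.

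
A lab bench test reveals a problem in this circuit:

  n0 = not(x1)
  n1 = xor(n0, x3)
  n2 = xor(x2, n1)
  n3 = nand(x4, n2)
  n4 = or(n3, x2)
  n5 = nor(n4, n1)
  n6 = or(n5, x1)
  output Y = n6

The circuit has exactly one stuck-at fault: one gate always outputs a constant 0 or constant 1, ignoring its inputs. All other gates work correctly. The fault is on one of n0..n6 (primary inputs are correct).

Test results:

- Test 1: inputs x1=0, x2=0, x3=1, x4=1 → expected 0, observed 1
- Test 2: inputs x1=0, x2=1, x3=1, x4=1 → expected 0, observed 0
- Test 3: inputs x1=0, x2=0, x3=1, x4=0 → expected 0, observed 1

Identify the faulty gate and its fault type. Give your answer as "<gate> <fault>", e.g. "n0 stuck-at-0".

Fault-free values for test 1 (x1=0, x2=0, x3=1, x4=1): n0=1, n1=0, n2=0, n3=1, n4=1, n5=0, n6=0, giving Y=0. Observed 1.
Test 1: faults giving observed 1 are {n2 stuck-at-1, n3 stuck-at-0, n4 stuck-at-0, n5 stuck-at-1, n6 stuck-at-1}.
Test 2 (x1=0, x2=1, x3=1, x4=1): fault-free n0=1, n1=0, n2=1, n3=0, n4=1, n5=0, n6=0 → 0; observed 0. Eliminates n4 stuck-at-0, n5 stuck-at-1, n6 stuck-at-1.
Test 3 (x1=0, x2=0, x3=1, x4=0): fault-free n0=1, n1=0, n2=0, n3=1, n4=1, n5=0, n6=0 → 0; observed 1. Eliminates n2 stuck-at-1.
Only n3 stuck-at-0 is consistent with every test.

n3 stuck-at-0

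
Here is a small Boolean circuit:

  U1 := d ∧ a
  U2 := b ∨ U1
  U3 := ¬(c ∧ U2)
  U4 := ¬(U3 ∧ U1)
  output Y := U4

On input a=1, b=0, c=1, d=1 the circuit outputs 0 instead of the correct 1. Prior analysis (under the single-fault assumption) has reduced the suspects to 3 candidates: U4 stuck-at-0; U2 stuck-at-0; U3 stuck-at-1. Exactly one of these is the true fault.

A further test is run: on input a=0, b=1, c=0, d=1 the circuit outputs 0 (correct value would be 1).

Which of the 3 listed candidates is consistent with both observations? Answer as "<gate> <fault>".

Evaluate each candidate on input a=0, b=1, c=0, d=1:
  U4 stuck-at-0: U1=0, U2=1, U3=1, U4=0 [stuck-at-0] → 0 — matches
  U2 stuck-at-0: U1=0, U2=0 [stuck-at-0], U3=1, U4=1 → 1 — eliminated
  U3 stuck-at-1: U1=0, U2=1, U3=1 [stuck-at-1], U4=1 → 1 — eliminated
Only U4 stuck-at-0 reproduces the observed 0.

U4 stuck-at-0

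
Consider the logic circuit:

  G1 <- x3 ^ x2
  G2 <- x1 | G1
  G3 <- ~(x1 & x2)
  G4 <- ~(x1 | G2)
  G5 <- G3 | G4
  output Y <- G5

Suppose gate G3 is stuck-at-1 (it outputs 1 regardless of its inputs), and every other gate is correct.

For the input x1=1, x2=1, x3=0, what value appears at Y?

1

Propagate with G3 forced: G1=1, G2=1, G3=1 [stuck-at-1], G4=0, G5=1.
So Y = 1. (Without the fault it would be 0.)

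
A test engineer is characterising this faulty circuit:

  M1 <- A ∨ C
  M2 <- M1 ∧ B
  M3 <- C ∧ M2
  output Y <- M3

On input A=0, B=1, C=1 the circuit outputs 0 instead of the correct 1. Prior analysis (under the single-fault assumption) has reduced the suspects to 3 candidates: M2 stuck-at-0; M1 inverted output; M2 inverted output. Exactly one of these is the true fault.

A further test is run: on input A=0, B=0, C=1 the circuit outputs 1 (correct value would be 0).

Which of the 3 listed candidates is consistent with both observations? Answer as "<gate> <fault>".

Evaluate each candidate on input A=0, B=0, C=1:
  M2 stuck-at-0: M1=1, M2=0 [stuck-at-0], M3=0 → 0 — eliminated
  M1 inverted output: M1=0 [inverted output], M2=0, M3=0 → 0 — eliminated
  M2 inverted output: M1=1, M2=1 [inverted output], M3=1 → 1 — matches
Only M2 inverted output reproduces the observed 1.

M2 inverted output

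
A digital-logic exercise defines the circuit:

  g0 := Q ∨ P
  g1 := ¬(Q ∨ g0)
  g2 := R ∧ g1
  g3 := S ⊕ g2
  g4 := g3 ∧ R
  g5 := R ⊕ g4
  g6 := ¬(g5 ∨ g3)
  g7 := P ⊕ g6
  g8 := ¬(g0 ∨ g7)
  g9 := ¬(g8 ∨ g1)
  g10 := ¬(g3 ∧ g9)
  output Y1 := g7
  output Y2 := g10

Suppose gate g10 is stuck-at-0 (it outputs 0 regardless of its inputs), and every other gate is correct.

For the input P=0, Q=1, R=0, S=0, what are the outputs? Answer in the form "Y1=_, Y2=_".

Propagate with g10 forced: g0=1, g1=0, g2=0, g3=0, g4=0, g5=0, g6=1, g7=1, g8=0, g9=1, g10=0 [stuck-at-0].
So the outputs are Y1=1, Y2=0. (Without the fault they would be Y1=1, Y2=1.)

Y1=1, Y2=0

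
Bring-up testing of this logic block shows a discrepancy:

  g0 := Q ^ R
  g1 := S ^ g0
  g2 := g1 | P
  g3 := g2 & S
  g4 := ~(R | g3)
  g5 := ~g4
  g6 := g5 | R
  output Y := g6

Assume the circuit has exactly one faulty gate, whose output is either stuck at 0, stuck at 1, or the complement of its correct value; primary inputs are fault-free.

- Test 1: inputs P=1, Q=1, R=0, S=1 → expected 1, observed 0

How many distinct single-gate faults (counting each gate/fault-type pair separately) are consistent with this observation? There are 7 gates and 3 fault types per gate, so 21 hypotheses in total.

10

Fault-free: g0=1, g1=0, g2=1, g3=1, g4=0, g5=1, g6=1 → 1. Observed 0.
  g0: none of the 3 fault types match ✗
  g1: none of the 3 fault types match ✗
  g2: stuck-at-0, inverted output ✓; others ✗
  g3: stuck-at-0, inverted output ✓; others ✗
  g4: stuck-at-1, inverted output ✓; others ✗
  g5: stuck-at-0, inverted output ✓; others ✗
  g6: stuck-at-0, inverted output ✓; others ✗
Consistent faults: {g2 stuck-at-0, g2 inverted output, g3 stuck-at-0, g3 inverted output, g4 stuck-at-1, g4 inverted output, g5 stuck-at-0, g5 inverted output, g6 stuck-at-0, g6 inverted output} — 10 in all.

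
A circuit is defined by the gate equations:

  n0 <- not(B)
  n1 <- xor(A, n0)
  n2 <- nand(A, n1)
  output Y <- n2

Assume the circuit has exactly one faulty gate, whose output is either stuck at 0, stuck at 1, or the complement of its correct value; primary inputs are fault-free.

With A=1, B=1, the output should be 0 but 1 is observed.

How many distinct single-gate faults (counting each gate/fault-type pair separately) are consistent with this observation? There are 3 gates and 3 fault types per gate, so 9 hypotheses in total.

Fault-free: n0=0, n1=1, n2=0 → 0. Observed 1.
  n0 stuck-at-0: output 0 ✗
  n0 stuck-at-1: output 1 ✓
  n0 inverted output: output 1 ✓
  n1 stuck-at-0: output 1 ✓
  n1 stuck-at-1: output 0 ✗
  n1 inverted output: output 1 ✓
  n2 stuck-at-0: output 0 ✗
  n2 stuck-at-1: output 1 ✓
  n2 inverted output: output 1 ✓
Consistent faults: {n0 stuck-at-1, n0 inverted output, n1 stuck-at-0, n1 inverted output, n2 stuck-at-1, n2 inverted output} — 6 in all.

6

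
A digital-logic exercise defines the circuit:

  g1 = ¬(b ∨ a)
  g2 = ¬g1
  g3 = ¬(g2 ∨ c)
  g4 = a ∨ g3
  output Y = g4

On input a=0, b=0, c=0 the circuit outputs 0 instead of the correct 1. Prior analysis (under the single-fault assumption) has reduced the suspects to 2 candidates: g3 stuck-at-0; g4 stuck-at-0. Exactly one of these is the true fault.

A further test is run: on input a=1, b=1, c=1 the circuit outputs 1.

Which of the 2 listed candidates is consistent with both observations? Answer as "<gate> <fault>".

Evaluate each candidate on input a=1, b=1, c=1:
  g3 stuck-at-0: g1=0, g2=1, g3=0 [stuck-at-0], g4=1 → 1 — matches
  g4 stuck-at-0: g1=0, g2=1, g3=0, g4=0 [stuck-at-0] → 0 — eliminated
Only g3 stuck-at-0 reproduces the observed 1.

g3 stuck-at-0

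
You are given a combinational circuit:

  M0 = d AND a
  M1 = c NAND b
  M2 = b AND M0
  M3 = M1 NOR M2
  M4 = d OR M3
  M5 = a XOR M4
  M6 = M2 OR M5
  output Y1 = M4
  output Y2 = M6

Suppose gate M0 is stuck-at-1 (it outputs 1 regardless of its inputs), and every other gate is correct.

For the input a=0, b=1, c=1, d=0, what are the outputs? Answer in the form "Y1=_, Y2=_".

Propagate with M0 forced: M0=1 [stuck-at-1], M1=0, M2=1, M3=0, M4=0, M5=0, M6=1.
So the outputs are Y1=0, Y2=1. (Without the fault they would be Y1=1, Y2=1.)

Y1=0, Y2=1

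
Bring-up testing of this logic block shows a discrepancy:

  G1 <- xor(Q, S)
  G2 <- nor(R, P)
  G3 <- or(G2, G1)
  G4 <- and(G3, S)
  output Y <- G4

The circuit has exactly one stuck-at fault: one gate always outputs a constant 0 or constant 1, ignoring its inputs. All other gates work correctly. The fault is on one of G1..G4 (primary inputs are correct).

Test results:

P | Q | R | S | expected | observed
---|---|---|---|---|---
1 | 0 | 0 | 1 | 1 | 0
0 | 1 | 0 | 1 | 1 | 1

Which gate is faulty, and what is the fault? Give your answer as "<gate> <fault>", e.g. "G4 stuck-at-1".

Fault-free values for test 1 (P=1, Q=0, R=0, S=1): G1=1, G2=0, G3=1, G4=1, giving Y=1. Observed 0.
Test 1: faults giving observed 0 are {G1 stuck-at-0, G3 stuck-at-0, G4 stuck-at-0}.
Test 2 (P=0, Q=1, R=0, S=1): fault-free G1=0, G2=1, G3=1, G4=1 → 1; observed 1. Eliminates G3 stuck-at-0, G4 stuck-at-0.
Only G1 stuck-at-0 is consistent with every test.

G1 stuck-at-0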